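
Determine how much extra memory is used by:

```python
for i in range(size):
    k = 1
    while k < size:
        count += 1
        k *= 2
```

Space complexity: O(1).
Only a constant amount of auxiliary storage is used; nothing grows with n.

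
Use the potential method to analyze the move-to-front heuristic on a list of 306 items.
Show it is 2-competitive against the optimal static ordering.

Let Phi = number of inversions between the MTF list and the optimal static list (0 <= Phi <= C(306,2)). Accessing an element at MTF position k and optimal position j: the move-to-front destroys all k-1 inversions in front of it that are not in front in optimal (>= k-j of them) and creates at most j-1 new ones. Amortized cost <= k + (j-1) - (k-j) = 2j - 1 <= 2 * optimal cost.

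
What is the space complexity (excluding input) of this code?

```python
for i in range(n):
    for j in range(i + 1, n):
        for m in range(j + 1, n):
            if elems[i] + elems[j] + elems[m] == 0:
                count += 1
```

Space complexity: O(1).
Only a constant amount of auxiliary storage is used; nothing grows with n.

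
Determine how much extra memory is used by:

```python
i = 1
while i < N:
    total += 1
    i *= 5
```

Space complexity: O(1).
Only a constant amount of auxiliary storage is used; nothing grows with n.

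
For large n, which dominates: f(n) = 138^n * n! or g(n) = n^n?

f(n) = 138^n * n! grows faster: by Stirling n! ~ sqrt(2 pi n)(n/e)^n, so 138^n n! / n^n ~ (138/e)^n sqrt(2 pi n) -> infinity since 138/e > 1.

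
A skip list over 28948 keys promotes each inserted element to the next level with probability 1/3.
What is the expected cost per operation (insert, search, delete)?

Expected number of levels is O(log_3(28948)) = O(log n). A search visits O(1) expected nodes per level over O(log n) levels. Insert/delete are a search plus O(1) pointer updates per level. Expected O(log n) per operation.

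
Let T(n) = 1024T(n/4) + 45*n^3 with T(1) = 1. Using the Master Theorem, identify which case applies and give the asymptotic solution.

a=1024, b=4, f(n)=45*n^3.
log_4(1024) = 5 > 3.
Since f(n) = O(n^3) is polynomially smaller than n^5, Case 1 applies.
T(n) = Theta(n^5).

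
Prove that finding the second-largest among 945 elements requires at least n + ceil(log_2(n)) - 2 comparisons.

Lower bound (adversary): identifying the maximum requires 945-1 comparisons (each eliminates one candidate). Assign weight 1 to each element; on each comparison the adversary lets the heavier side win and gives it the loser's weight. The max ends with weight 945, but each comparison it wins at most doubles its weight, so the max must win >= ceil(log_2(945)) = 10 comparisons. The second-largest is one of those 10 direct losers to the max, and identifying which one is largest needs >= 10-1 further comparisons. Total >= 945-1 + 10-1 = 953.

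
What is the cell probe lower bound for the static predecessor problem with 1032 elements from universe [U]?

The Patrascu-Thorup lower bound shows any data structure on n = 1032 elements using O(n * polylog(n)) space requires Omega(log log U) query time. van Emde Boas trees achieve O(log log U) with O(U) space.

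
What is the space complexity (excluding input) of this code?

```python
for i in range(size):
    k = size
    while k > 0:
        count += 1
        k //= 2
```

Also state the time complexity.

Space complexity: O(1).
Only a constant amount of auxiliary storage is used; nothing grows with n.
Time complexity: O(n log n).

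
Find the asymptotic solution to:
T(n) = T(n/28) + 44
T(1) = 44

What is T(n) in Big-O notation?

Each step divides n by 28 and adds 44. After log_28(n) steps, T(n) = O(log n).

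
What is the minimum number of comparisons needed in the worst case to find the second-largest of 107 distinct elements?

Lower bound: finding the max needs 107-1 comparisons. By the adversary weight-doubling argument, the max must personally win >= ceil(log_2(107)) = 7 comparisons; the 2nd-largest is among those 7 losers, needing 7-1 more comparisons. Total >= 107-1 + 7-1 = 112. A balanced knockout tournament achieves this.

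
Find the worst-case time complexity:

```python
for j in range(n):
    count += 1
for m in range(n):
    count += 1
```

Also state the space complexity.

Time complexity: O(n).
Space complexity: O(1).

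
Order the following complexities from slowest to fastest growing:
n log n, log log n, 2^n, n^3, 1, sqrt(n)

Ordered by growth rate: 1 < log log n < sqrt(n) < n log n < n^3 < 2^n.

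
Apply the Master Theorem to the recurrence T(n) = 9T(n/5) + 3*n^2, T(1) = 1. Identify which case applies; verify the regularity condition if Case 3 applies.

a=9, b=5, f(n)=3*n^2.
log_5(9) = 1.365 < 2.
f(n) = Omega(n^(1.365+epsilon)) for some epsilon > 0, so Case 3 is the candidate.
Regularity: a*f(n/b) = 9*3*(n/5)^2 = (9/25)*3*n^2 <= c*f(n) with c = 9/25 < 1. Satisfied.
Case 3: T(n) = Theta(n^2).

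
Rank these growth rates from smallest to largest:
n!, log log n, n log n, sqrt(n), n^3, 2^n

Ordered by growth rate: log log n < sqrt(n) < n log n < n^3 < 2^n < n!.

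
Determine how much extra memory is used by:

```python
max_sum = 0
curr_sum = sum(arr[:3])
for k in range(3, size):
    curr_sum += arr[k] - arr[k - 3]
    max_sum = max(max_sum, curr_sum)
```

Space complexity: O(1).
Only a constant amount of auxiliary storage is used; nothing grows with n.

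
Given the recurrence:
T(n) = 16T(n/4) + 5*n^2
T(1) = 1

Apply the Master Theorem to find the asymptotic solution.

a=16, b=4, f(n)=5*n^2. log_4(16) = 2. Case 2: T(n) = O(n^2 log n).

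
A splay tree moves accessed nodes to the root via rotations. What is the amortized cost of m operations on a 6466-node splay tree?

Using a potential function Phi = sum of log(size of subtree) for each node, each splay operation has amortized cost O(log n) where n = 6466. Bad individual operations (O(n)) are offset by decreased potential.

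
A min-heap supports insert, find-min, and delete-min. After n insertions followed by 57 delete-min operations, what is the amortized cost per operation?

Insert takes O(log n) worst case. Delete-min takes O(log n). Over a sequence of n inserts and 57 delete-mins, total cost is O((n + 57) log n). Amortized per operation: O(log n).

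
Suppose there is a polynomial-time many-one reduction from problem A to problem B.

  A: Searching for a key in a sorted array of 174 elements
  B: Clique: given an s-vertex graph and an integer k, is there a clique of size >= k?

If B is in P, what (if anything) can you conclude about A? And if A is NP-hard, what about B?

A poly-time reduction A <=_p B means any A-instance can be transformed to a B-instance in poly time.
If B is in P: compose the reduction with B's poly-time algorithm to solve A in poly time, so A is in P.
If A is NP-hard: every NP problem reduces to A, which reduces to B; composing reductions, every NP problem reduces to B, so B is NP-hard.
(Here in fact A is P and B is NP-complete.)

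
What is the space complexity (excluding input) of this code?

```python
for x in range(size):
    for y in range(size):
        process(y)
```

Space complexity: O(1).
Only a constant amount of auxiliary storage is used; nothing grows with n.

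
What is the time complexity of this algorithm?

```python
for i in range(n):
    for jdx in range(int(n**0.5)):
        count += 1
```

Time complexity: O(n * sqrt(n)).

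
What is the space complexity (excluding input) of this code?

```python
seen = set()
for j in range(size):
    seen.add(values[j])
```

Space complexity: O(n).
Auxiliary storage grows linearly with the input size n in the worst case.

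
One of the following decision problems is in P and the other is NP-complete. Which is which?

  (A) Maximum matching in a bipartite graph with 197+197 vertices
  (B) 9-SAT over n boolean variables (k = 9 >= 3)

(A) is P: Hopcroft-Karp runs in O(E sqrt(V)).
(B) is NP-complete: 3-SAT is NP-complete (Cook-Levin); k-SAT for k>=3 reduces from 3-SAT.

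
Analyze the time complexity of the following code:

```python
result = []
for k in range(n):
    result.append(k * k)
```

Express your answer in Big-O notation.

Time complexity: O(n).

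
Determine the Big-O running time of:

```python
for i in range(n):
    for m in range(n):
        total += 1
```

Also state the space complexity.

Time complexity: O(n^2).
Space complexity: O(1).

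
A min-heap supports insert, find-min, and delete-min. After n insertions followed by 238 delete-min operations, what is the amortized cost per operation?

Insert takes O(log n) worst case. Delete-min takes O(log n). Over a sequence of n inserts and 238 delete-mins, total cost is O((n + 238) log n). Amortized per operation: O(log n).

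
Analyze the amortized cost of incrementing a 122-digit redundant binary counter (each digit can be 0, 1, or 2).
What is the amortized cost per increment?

A redundant counter on 122 digits allows digit values 0, 1, 2. Increment adds 1 to the least significant digit and carries any 2 to a 0 plus +1 on the next digit. With potential Phi = (number of 2-digits), each increment does O(1) actual work plus a chain of carries, each of which decreases Phi by 1. Amortized O(1).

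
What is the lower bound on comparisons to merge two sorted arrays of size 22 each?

To merge two sorted arrays of size 22, we need at least 43 comparisons in the worst case. An adversary can force every element to be compared.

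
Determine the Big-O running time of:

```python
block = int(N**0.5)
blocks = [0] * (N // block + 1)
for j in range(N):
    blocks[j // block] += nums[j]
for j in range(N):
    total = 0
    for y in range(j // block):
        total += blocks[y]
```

Time complexity: O(n * sqrt(n)).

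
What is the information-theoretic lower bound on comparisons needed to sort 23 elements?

There are 23! = 25852016738884976640000 possible orderings. Each comparison gives 1 bit. We need at least ceil(log_2(25852016738884976640000)) = 75 comparisons.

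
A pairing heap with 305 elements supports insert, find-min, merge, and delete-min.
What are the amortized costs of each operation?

Pairing heaps are self-adjusting heap-ordered trees. Insert and merge link two roots: O(1). Find-min reads the root: O(1). Delete-min removes the root, then pairs children in two passes; amortized cost is O(log 305) = O(log n).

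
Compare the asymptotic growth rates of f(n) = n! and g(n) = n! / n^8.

f(n) = n! grows faster: the ratio n!/(n!/n^8) = n^8 -> infinity.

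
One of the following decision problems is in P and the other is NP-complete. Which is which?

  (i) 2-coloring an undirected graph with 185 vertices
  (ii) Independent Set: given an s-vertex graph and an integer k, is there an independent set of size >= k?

(i) is P: 2-coloring is bipartiteness testing via BFS, O(V+E).
(ii) is NP-complete: complement of Clique (with k part of the input).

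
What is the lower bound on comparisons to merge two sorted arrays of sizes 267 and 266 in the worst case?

Adversary: with |267 - 266| <= 1 the inputs can be fully interleaved so that every adjacent pair in the merged output comes from different arrays. Then each of the 532 adjacent pairs must be directly compared, or the algorithm cannot determine their relative order. Standard merge meets this bound.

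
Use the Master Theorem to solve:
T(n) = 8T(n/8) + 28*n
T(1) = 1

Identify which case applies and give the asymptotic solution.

a=8, b=8, f(n)=28*n.
log_8(8) = 1, so n^(log_b(a)) = n.
f(n) = Theta(n), so Case 2 applies.
T(n) = Theta(n log n).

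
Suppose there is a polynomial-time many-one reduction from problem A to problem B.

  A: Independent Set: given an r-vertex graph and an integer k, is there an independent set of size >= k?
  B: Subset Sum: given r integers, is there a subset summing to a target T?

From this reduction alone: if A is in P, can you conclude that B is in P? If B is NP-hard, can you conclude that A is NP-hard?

A poly-time reduction A <=_p B transfers tractability DOWN (B easy => A easy) and hardness UP (A hard => B hard), not the reverse.
From A in P, the reduction alone does NOT give B in P: any problem in P trivially reduces to SAT, yet SAT is not known to be in P.
From B NP-hard, the reduction alone does NOT give A NP-hard: again, easy problems reduce to hard ones.
(Here in fact A is NP-complete and B is NP-complete.)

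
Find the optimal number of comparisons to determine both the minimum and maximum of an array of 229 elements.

Naive approach: 456 comparisons (228 for max + 228 for min).
Optimal: Compare elements in pairs first (floor(n/2) = 114 comparisons), then find max among winners and min among losers (114 comparisons each).
Total: ceil(3n/2) - 2 = 342 comparisons. An adversary argument shows this is also a lower bound.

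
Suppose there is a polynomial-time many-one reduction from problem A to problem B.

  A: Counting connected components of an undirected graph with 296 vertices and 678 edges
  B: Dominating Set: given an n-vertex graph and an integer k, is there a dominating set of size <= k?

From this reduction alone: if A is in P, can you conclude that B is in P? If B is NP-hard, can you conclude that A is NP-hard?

A poly-time reduction A <=_p B transfers tractability DOWN (B easy => A easy) and hardness UP (A hard => B hard), not the reverse.
From A in P, the reduction alone does NOT give B in P: any problem in P trivially reduces to SAT, yet SAT is not known to be in P.
From B NP-hard, the reduction alone does NOT give A NP-hard: again, easy problems reduce to hard ones.
(Here in fact A is P and B is NP-complete.)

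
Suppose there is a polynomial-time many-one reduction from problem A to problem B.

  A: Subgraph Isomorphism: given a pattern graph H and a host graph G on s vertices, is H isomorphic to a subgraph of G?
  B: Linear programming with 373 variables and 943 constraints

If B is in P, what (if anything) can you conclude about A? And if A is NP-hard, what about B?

A poly-time reduction A <=_p B means any A-instance can be transformed to a B-instance in poly time.
If B is in P: compose the reduction with B's poly-time algorithm to solve A in poly time, so A is in P.
If A is NP-hard: every NP problem reduces to A, which reduces to B; composing reductions, every NP problem reduces to B, so B is NP-hard.
(Here in fact A is NP-complete and B is in P, so no such reduction is known -- its existence would imply P = NP; the analysis concerns only what the assumed reduction would or would not let you conclude.)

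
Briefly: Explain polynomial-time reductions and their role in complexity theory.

A poly-time reduction from A to B transforms any instance of A into an instance of B in polynomial time. If A reduces to B and B is in P, then A is in P. If A is NP-hard and A reduces to B, then B is NP-hard. Reductions transfer hardness upward and tractability downward.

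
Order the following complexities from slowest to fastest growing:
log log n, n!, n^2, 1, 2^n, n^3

Ordered by growth rate: 1 < log log n < n^2 < n^3 < 2^n < n!.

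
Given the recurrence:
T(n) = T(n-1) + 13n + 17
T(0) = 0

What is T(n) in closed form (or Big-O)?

Dominant term in sum is 13*sum(i, i=1..n) = 13*n*(n+1)/2 = O(n^2).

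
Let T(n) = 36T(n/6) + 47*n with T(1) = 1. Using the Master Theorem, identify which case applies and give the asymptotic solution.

a=36, b=6, f(n)=47*n.
log_6(36) = 2 > 1.
Since f(n) = O(n^1) is polynomially smaller than n^2, Case 1 applies.
T(n) = Theta(n^2).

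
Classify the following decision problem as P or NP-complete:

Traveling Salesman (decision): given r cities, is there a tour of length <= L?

This problem is NP-complete: reduces from Hamiltonian Cycle.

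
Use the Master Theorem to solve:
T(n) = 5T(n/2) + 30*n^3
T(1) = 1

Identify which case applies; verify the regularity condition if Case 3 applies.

a=5, b=2, f(n)=30*n^3.
log_2(5) = 2.322 < 3.
f(n) = Omega(n^(2.322+epsilon)) for some epsilon > 0, so Case 3 is the candidate.
Regularity: a*f(n/b) = 5*30*(n/2)^3 = (5/8)*30*n^3 <= c*f(n) with c = 5/8 < 1. Satisfied.
Case 3: T(n) = Theta(n^3).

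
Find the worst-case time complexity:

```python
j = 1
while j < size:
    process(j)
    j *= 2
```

Time complexity: O(log n).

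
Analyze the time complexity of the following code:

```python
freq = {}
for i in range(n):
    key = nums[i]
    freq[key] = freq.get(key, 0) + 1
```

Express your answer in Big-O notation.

Time complexity: O(n).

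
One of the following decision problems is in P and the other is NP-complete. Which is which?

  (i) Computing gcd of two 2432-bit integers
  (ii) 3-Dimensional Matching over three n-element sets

(i) is P: the Euclidean algorithm runs in polynomial time in the bit-length.
(ii) is NP-complete: one of Karp's 21 NP-complete problems.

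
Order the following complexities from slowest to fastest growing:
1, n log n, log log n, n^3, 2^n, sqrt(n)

Ordered by growth rate: 1 < log log n < sqrt(n) < n log n < n^3 < 2^n.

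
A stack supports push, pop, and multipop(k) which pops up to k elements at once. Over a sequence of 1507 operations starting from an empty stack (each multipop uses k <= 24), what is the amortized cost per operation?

Each element is pushed exactly once and popped at most once (whether by pop or as part of a multipop). So the total number of individual pops over the whole sequence is at most the number of pushes, which is at most 1507. Total work <= 2 * 1507, hence O(1) amortized per operation.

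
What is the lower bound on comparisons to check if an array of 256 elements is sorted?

To verify 256 elements are sorted, we must compare each consecutive pair. Skipping any pair allows an adversary to swap them. Therefore 255 comparisons are necessary and sufficient.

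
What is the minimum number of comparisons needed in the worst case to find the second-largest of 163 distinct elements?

Lower bound: finding the max needs 163-1 comparisons. By the adversary weight-doubling argument, the max must personally win >= ceil(log_2(163)) = 8 comparisons; the 2nd-largest is among those 8 losers, needing 8-1 more comparisons. Total >= 163-1 + 8-1 = 169. A balanced knockout tournament achieves this.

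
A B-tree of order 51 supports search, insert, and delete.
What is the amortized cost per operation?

B-tree of order 51 has height O(log_51 n). Each operation traverses the tree height. Splits during insert and merges during delete are O(1) each and occur at most once per level. Total cost per operation: O(log_51 n).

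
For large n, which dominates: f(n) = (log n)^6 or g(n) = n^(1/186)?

g(n) = n^(1/186) grows faster: any positive power of n dominates any polylog.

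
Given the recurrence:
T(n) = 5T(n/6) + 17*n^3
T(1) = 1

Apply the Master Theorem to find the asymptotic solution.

a=5, b=6, f(n)=17*n^3. log_6(5) = 0.8982 < 3. Case 3: T(n) = O(n^3).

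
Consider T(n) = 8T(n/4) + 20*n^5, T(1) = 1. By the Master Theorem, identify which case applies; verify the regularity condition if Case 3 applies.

a=8, b=4, f(n)=20*n^5.
log_4(8) = 1.5 < 5.
f(n) = Omega(n^(1.5+epsilon)) for some epsilon > 0, so Case 3 is the candidate.
Regularity: a*f(n/b) = 8*20*(n/4)^5 = (8/1024)*20*n^5 <= c*f(n) with c = 8/1024 < 1. Satisfied.
Case 3: T(n) = Theta(n^5).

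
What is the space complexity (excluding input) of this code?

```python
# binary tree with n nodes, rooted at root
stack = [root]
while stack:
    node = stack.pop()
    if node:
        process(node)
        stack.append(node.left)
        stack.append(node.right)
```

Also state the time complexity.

Space complexity: O(n).
Auxiliary storage grows linearly with the input size n in the worst case.
Time complexity: O(n).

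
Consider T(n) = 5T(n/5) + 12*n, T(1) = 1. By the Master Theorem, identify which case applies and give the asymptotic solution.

a=5, b=5, f(n)=12*n.
log_5(5) = 1, so n^(log_b(a)) = n.
f(n) = Theta(n), so Case 2 applies.
T(n) = Theta(n log n).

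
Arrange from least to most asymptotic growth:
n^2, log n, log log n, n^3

Ordered by growth rate: log log n < log n < n^2 < n^3.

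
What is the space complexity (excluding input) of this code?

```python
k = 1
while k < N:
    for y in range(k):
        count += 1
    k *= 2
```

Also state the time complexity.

Space complexity: O(1).
Only a constant amount of auxiliary storage is used; nothing grows with n.
Time complexity: O(n).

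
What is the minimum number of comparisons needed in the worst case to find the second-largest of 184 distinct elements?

Lower bound: finding the max needs 184-1 comparisons. By the adversary weight-doubling argument, the max must personally win >= ceil(log_2(184)) = 8 comparisons; the 2nd-largest is among those 8 losers, needing 8-1 more comparisons. Total >= 184-1 + 8-1 = 190. A balanced knockout tournament achieves this.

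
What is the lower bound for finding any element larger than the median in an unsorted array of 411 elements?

To find an element larger than the median of 411 elements, we must see Omega(n) elements. Without seeing enough elements, an adversary can make any unseen element the median.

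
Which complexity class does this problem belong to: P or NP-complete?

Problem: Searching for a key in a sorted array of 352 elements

This problem is in P: binary search runs in O(log n).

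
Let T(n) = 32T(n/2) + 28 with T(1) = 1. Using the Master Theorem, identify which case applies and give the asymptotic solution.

a=32, b=2, f(n)=28.
log_2(32) = 5 > 0.
Since f(n) = O(n^0) is polynomially smaller than n^5, Case 1 applies.
T(n) = Theta(n^5).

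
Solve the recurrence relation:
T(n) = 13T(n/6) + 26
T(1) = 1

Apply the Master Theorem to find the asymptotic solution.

a=13, b=6, f(n)=26. log_6(13) = 1.432. Case 1 of Master Theorem: T(n) = O(n^1.432).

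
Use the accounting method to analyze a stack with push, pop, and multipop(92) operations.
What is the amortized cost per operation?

Assign 2 credits per push (1 for the push, 1 saved for a future pop). Each pop or element popped by multipop(92) uses 1 saved credit. Total credits never go negative, so amortized cost is O(1).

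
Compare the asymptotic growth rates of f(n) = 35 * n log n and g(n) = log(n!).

f(n) = 35 * n log n and g(n) = log(n!) are Theta of each other: Stirling: log(n!) = n log n - n + O(log n) = Theta(n log n); the constant 35 doesn't change the Theta class.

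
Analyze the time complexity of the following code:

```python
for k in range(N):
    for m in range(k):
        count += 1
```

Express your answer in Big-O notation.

Time complexity: O(n^2).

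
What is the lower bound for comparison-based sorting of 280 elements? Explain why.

A comparison-based sorting algorithm corresponds to a decision tree. With 280! possible permutations, the tree has 280! leaves. The height is at least log_2(280!) = Omega(n log n) by Stirling's approximation.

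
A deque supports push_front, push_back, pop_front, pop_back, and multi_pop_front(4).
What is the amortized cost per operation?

Assign 2 credits to each push operation. A pop uses 1 saved credit. multi_pop_front(4) uses up to 4 saved credits from previous pushes. Credits never go negative. Amortized cost is O(1).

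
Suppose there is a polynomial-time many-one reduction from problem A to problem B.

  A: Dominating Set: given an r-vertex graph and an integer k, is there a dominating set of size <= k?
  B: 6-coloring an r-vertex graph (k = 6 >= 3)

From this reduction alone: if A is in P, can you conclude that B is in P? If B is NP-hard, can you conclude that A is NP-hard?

A poly-time reduction A <=_p B transfers tractability DOWN (B easy => A easy) and hardness UP (A hard => B hard), not the reverse.
From A in P, the reduction alone does NOT give B in P: any problem in P trivially reduces to SAT, yet SAT is not known to be in P.
From B NP-hard, the reduction alone does NOT give A NP-hard: again, easy problems reduce to hard ones.
(Here in fact A is NP-complete and B is NP-complete.)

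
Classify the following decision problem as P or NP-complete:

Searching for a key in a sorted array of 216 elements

This problem is in P: binary search runs in O(log n).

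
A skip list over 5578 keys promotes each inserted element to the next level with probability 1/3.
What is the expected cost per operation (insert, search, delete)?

Expected number of levels is O(log_3(5578)) = O(log n). A search visits O(1) expected nodes per level over O(log n) levels. Insert/delete are a search plus O(1) pointer updates per level. Expected O(log n) per operation.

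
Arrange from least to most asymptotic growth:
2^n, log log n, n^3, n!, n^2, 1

Ordered by growth rate: 1 < log log n < n^2 < n^3 < 2^n < n!.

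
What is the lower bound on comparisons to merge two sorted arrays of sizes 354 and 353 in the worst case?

Adversary: with |354 - 353| <= 1 the inputs can be fully interleaved so that every adjacent pair in the merged output comes from different arrays. Then each of the 706 adjacent pairs must be directly compared, or the algorithm cannot determine their relative order. Standard merge meets this bound.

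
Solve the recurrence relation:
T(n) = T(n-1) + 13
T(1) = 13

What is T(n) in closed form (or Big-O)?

Unrolling: T(n) = T(n-1) + 13 = T(n-2) + 2*13 = ... = T(1) + (n-1)*13 = 13 + (n-1)*13 = 13n.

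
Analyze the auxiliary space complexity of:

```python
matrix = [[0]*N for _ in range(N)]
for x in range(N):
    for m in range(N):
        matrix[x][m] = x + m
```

Space complexity: O(n^2).
A 2D structure of size n x n is allocated.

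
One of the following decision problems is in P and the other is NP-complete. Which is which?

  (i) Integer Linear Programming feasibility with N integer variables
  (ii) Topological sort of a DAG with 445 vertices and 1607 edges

(i) is NP-complete: ILP feasibility is NP-complete (LP relaxation is in P).
(ii) is P: DFS-based topological sort runs in O(V+E).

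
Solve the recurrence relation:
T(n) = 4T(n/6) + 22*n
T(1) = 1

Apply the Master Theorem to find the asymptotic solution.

a=4, b=6, f(n)=22*n. log_6(4) = 0.7737 < 1. Case 3: T(n) = O(n).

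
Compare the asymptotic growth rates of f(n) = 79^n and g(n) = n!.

g(n) = n! grows faster: n!/79^n -> infinity by Stirling.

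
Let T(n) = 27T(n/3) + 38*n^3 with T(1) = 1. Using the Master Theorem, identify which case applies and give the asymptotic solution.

a=27, b=3, f(n)=38*n^3.
log_3(27) = 3, so n^(log_b(a)) = n^3.
f(n) = Theta(n^3), so Case 2 applies.
T(n) = Theta(n^3 log n).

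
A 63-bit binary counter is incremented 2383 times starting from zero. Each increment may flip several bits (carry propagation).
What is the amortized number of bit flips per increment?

Bit i flips on every 2^i-th increment, so over 2383 increments bit i flips floor(2383/2^i) times. Summing over i: total flips < 2 * 2383. Amortized: < 2 = O(1) per increment.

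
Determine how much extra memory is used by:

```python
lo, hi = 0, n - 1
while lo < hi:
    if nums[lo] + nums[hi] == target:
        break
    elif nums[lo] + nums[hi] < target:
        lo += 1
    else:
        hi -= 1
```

Space complexity: O(1).
Only a constant amount of auxiliary storage is used; nothing grows with n.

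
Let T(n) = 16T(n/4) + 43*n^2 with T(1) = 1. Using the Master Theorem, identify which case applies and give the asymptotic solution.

a=16, b=4, f(n)=43*n^2.
log_4(16) = 2, so n^(log_b(a)) = n^2.
f(n) = Theta(n^2), so Case 2 applies.
T(n) = Theta(n^2 log n).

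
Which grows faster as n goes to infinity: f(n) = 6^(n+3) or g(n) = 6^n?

f(n) = 6^(n+3) and g(n) = 6^n are Theta of each other: 6^(n+3) = 6^3 * 6^n = Theta(6^n).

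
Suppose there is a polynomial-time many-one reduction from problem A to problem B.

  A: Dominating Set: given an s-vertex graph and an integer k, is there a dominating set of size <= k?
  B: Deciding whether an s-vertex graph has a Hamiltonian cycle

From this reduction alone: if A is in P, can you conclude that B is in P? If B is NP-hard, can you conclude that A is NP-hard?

A poly-time reduction A <=_p B transfers tractability DOWN (B easy => A easy) and hardness UP (A hard => B hard), not the reverse.
From A in P, the reduction alone does NOT give B in P: any problem in P trivially reduces to SAT, yet SAT is not known to be in P.
From B NP-hard, the reduction alone does NOT give A NP-hard: again, easy problems reduce to hard ones.
(Here in fact A is NP-complete and B is NP-complete.)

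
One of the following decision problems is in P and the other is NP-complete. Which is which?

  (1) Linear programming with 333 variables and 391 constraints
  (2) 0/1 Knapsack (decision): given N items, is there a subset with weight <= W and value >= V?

(1) is P: the ellipsoid and interior-point methods run in polynomial time.
(2) is NP-complete: reduces from Subset Sum.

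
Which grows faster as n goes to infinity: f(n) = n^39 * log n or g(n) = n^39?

f(n) = n^39 * log n grows faster: extra log n factor -> infinity.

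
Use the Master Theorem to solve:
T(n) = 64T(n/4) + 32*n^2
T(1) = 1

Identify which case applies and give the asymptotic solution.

a=64, b=4, f(n)=32*n^2.
log_4(64) = 3 > 2.
Since f(n) = O(n^2) is polynomially smaller than n^3, Case 1 applies.
T(n) = Theta(n^3).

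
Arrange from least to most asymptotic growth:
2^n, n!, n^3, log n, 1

Ordered by growth rate: 1 < log n < n^3 < 2^n < n!.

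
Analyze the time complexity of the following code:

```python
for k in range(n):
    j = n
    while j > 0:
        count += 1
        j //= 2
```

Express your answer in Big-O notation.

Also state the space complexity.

Time complexity: O(n log n).
Space complexity: O(1).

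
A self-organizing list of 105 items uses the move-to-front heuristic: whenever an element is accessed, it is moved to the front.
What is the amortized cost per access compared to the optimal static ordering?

With potential Phi = number of inversions between the MTF list and the optimal static list (at most C(105,2)), each access has amortized cost at most 2 * (cost under optimal static ordering). This is the move-to-front 2-competitiveness result.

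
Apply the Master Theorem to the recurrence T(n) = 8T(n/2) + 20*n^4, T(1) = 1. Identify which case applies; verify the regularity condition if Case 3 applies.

a=8, b=2, f(n)=20*n^4.
log_2(8) = 3 < 4.
f(n) = Omega(n^(3+epsilon)) for some epsilon > 0, so Case 3 is the candidate.
Regularity: a*f(n/b) = 8*20*(n/2)^4 = (8/16)*20*n^4 <= c*f(n) with c = 8/16 < 1. Satisfied.
Case 3: T(n) = Theta(n^4).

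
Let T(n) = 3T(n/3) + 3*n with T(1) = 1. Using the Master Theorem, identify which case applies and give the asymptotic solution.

a=3, b=3, f(n)=3*n.
log_3(3) = 1, so n^(log_b(a)) = n.
f(n) = Theta(n), so Case 2 applies.
T(n) = Theta(n log n).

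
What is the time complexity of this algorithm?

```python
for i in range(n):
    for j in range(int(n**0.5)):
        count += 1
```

Time complexity: O(n * sqrt(n)).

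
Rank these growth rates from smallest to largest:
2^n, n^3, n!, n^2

Ordered by growth rate: n^2 < n^3 < 2^n < n!.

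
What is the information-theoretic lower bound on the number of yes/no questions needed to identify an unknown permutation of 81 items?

There are 81! = 5797126020747367985879734231578109105412357244731625958745865049716390179693892056256184534249745940480000000000000000000 permutations. Each yes/no question gives at most 1 bit, so at least ceil(log_2(5797126020747367985879734231578109105412357244731625958745865049716390179693892056256184534249745940480000000000000000000)) = 402 questions are needed.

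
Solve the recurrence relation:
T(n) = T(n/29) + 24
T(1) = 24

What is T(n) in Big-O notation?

Each step divides n by 29 and adds 24. After log_29(n) steps, T(n) = O(log n).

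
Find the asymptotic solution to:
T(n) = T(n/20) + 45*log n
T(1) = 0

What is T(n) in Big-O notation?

Each of the log_20(n) levels adds O(log n). T(n) = O(log^2 n).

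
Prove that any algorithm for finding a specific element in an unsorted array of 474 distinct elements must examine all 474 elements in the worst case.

Adversary argument: if the algorithm examines fewer than 474 elements, the adversary places the target in an unexamined position. The algorithm cannot distinguish 'not present' from 'in unexamined position'.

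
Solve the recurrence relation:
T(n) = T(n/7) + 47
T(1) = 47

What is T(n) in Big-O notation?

Each step divides n by 7 and adds 47. After log_7(n) steps, T(n) = O(log n).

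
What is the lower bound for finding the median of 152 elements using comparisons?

To find the median of 152 elements, every element must be compared at least once, so the lower bound is Omega(n). The BFPRT algorithm achieves O(n), making this tight.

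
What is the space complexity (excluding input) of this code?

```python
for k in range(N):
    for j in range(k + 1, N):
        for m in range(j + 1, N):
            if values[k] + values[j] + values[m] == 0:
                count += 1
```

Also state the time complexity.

Space complexity: O(1).
Only a constant amount of auxiliary storage is used; nothing grows with n.
Time complexity: O(n^3).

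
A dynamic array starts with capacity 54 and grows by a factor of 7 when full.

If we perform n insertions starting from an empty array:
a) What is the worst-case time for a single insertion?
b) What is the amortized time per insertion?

(a) Worst-case single insertion: O(n) -- when the array is full at capacity c, the resize copies all c elements, and c can be Theta(n).
(b) Resizes happen at sizes 54, 378, 2646, ... Total copy cost for n insertions: 54 + 378 + ... = O(n) (geometric series with ratio 1/7). Amortized cost per insertion: O(n)/n = O(1).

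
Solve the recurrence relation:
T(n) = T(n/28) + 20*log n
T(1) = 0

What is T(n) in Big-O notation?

Each of the log_28(n) levels adds O(log n). T(n) = O(log^2 n).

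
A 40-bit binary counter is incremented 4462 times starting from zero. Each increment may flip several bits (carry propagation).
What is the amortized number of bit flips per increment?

Bit i flips on every 2^i-th increment, so over 4462 increments bit i flips floor(4462/2^i) times. Summing over i: total flips < 2 * 4462. Amortized: < 2 = O(1) per increment.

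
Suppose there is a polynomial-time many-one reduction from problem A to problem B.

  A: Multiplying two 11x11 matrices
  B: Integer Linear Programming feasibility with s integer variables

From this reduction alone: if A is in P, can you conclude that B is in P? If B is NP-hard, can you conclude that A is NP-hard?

A poly-time reduction A <=_p B transfers tractability DOWN (B easy => A easy) and hardness UP (A hard => B hard), not the reverse.
From A in P, the reduction alone does NOT give B in P: any problem in P trivially reduces to SAT, yet SAT is not known to be in P.
From B NP-hard, the reduction alone does NOT give A NP-hard: again, easy problems reduce to hard ones.
(Here in fact A is P and B is NP-complete.)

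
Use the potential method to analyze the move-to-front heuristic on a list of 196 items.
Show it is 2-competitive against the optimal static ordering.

Let Phi = number of inversions between the MTF list and the optimal static list (0 <= Phi <= C(196,2)). Accessing an element at MTF position k and optimal position j: the move-to-front destroys all k-1 inversions in front of it that are not in front in optimal (>= k-j of them) and creates at most j-1 new ones. Amortized cost <= k + (j-1) - (k-j) = 2j - 1 <= 2 * optimal cost.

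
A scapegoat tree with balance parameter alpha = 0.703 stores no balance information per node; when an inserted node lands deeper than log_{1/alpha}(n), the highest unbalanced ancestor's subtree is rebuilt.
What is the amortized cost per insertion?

Search/insert path is O(log n). A rebuild of a subtree of size s costs O(s), but with alpha = 0.703 at least Omega(s) insertions must have occurred in that subtree since its last rebuild. Charging O(1) of the rebuild to each such insertion gives O(log n) amortized.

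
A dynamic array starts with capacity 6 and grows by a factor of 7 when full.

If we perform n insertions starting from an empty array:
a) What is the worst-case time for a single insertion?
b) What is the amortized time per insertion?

(a) Worst-case single insertion: O(n) -- when the array is full at capacity c, the resize copies all c elements, and c can be Theta(n).
(b) Resizes happen at sizes 6, 42, 294, ... Total copy cost for n insertions: 6 + 42 + ... = O(n) (geometric series with ratio 1/7). Amortized cost per insertion: O(n)/n = O(1).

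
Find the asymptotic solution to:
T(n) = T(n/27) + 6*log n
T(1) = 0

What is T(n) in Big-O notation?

Each of the log_27(n) levels adds O(log n). T(n) = O(log^2 n).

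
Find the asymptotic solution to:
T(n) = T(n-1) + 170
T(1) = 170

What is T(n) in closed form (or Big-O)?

Unrolling: T(n) = T(n-1) + 170 = T(n-2) + 2*170 = ... = T(1) + (n-1)*170 = 170 + (n-1)*170 = 170n.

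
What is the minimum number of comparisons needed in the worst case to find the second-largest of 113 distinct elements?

Lower bound: finding the max needs 113-1 comparisons. By the adversary weight-doubling argument, the max must personally win >= ceil(log_2(113)) = 7 comparisons; the 2nd-largest is among those 7 losers, needing 7-1 more comparisons. Total >= 113-1 + 7-1 = 118. A balanced knockout tournament achieves this.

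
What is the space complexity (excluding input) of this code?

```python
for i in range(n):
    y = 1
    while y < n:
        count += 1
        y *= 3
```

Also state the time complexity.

Space complexity: O(1).
Only a constant amount of auxiliary storage is used; nothing grows with n.
Time complexity: O(n log n).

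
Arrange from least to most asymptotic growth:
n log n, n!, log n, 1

Ordered by growth rate: 1 < log n < n log n < n!.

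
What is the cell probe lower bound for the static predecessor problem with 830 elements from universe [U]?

The Patrascu-Thorup lower bound shows any data structure on n = 830 elements using O(n * polylog(n)) space requires Omega(log log U) query time. van Emde Boas trees achieve O(log log U) with O(U) space.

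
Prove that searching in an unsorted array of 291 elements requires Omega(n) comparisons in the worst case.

An adversary can always place the target in the last position checked. Until all 291 positions are examined, the target might be in any unchecked position. Therefore 291 comparisons are necessary.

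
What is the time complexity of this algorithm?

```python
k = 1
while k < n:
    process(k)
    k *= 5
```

Time complexity: O(log n).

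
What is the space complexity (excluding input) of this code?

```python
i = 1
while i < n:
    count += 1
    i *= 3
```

Space complexity: O(1).
Only a constant amount of auxiliary storage is used; nothing grows with n.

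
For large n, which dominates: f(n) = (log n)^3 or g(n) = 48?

f(n) = (log n)^3 grows faster: any unbounded function dominates a constant.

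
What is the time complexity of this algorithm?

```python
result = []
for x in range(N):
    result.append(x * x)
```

Time complexity: O(n).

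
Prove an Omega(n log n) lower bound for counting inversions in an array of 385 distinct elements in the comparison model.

Decision-tree argument: at any leaf, the comparisons made (with transitivity) must totally order all 385 elements -- otherwise some pair (i,j) is unordered, and an adversary can present two inputs agreeing on every comparison made but with that pair flipped, changing the inversion count by 1, so the leaf's output is wrong on one of them. Hence the tree has >= 385! leaves and height >= log_2(385!) = Omega(n log n). Modified merge sort achieves O(n log n).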